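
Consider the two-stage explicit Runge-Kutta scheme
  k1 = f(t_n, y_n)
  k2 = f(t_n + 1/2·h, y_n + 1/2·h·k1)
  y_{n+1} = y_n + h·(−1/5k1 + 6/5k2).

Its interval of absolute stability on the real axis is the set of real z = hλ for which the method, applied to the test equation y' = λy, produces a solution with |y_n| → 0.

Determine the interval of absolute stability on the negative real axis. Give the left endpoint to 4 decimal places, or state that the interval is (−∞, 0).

(-1.6667, 0).

Set f=λy, z=hλ:
  k1=λy_n ⇒ h·k1=z·y_n;  k2=λ(1+1/2z)y_n ⇒ h·k2=z(1+1/2z)y_n
  y_{n+1}/y_n = 1 − 1/5z + 6/5z(1+1/2z) = 1 + z + 3/5z²
  so R(z) = 1 + z + 3/5z².

Solve |R(x)|<1 on ℝ⁻.
x=-1.39: |R|=0.7693
R=1: x+3/5x²=0 ⇒ x=−5/3=-1.6667; min R=1−1/(4·3/5)=0.5833>−1
Confirm numerically:
  x=-1.214: |R|=0.67028 <1
  x=-0.862: |R|=0.58383 <1
  x=-0.817: |R|=0.58349 <1
  x=-0.681: |R|=0.59726 <1
  x=-1.936: |R|=1.31286 >1
  x=-1.875: |R|=1.23438 >1
  x=-1.736: |R|=1.07222 >1
Interval (-1.6667, 0).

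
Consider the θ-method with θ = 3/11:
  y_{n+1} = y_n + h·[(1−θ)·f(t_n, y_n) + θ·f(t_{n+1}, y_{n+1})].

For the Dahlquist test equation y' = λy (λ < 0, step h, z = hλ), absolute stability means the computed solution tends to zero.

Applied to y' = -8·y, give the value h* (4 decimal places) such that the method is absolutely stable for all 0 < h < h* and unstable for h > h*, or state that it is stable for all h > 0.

(-4.4000,0); λ=-8 ⇒ h* = (22/5)/8 = 0.5500.

With y'=λy (z=hλ):
  y_{n+1} = y_n + z·[8/11·y_n + 3/11·y_{n+1}] ⇒ (1 − 3/11z)y_{n+1} = (1 + 8/11z)y_n
  ⇒ R(z) = (1 + 8/11z)/(1 − 3/11z).

Need |R(x)|<1, x<0.
x=-0.87: |R|=0.2968
R=−1: 1+8/11x = −1+3/11x ⇒ -5/11x=2 ⇒ x=2/(-5/11)=-4.4000
Confirm numerically:
  x=-4.198: |R|=0.95719 <1
  x=-3.822: |R|=0.87136 <1
  x=-1.992: |R|=0.29076 <1
  x=-1.781: |R|=0.19874 <1
  x=-4.544: |R|=1.02923 >1
  x=-4.521: |R|=1.02463 >1
Interval (-4.4000, 0).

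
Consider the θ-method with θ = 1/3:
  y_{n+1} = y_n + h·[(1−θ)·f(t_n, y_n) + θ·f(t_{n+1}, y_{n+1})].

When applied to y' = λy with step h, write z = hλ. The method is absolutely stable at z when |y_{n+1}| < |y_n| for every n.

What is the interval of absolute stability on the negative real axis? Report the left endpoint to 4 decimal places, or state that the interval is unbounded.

Set f=λy, z=hλ:
  y_{n+1} = y_n + z·[2/3·y_n + 1/3·y_{n+1}] ⇒ (1 − 1/3z)y_{n+1} = (1 + 2/3z)y_n
  Hence R(z) = (1 + 2/3z)/(1 − 1/3z).

Find x<0 with |R(x)|<1.
x=-1.58: |R|=0.0349
R=−1: 1+2/3x = −1+1/3x ⇒ -1/3x=2 ⇒ x=2/(-1/3)=-6.0000
Confirm numerically:
  x=-3.735: |R|=0.66370 <1
  x=-3.592: |R|=0.63471 <1
  x=-3.206: |R|=0.54979 <1
  x=-6.474: |R|=1.05003 >1
  x=-6.447: |R|=1.04732 >1
  x=-6.278: |R|=1.02996 >1
Interval (-6.0000, 0).

(-6.0000, 0).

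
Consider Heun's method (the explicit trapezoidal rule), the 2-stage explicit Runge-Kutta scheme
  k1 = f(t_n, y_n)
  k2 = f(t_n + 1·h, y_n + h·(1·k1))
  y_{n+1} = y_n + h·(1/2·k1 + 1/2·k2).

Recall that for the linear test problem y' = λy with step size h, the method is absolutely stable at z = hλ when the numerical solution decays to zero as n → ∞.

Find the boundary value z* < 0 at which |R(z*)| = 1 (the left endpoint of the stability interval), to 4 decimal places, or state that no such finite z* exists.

left endpoint -2.0000.

Set f=λy, z=hλ:
  order 2, 2-stage ⇒ R(z)=1+z+z^2/2
  (e.g. R(-1.56)=0.65680, |R|=0.65680)

Need |R(x)|<1, x<0.
x=-1.56: |R|=0.6568
|R(-2.13)|=1.1384 |R(-0.8)|=0.5200 |R(-0.55)|=0.6013
Bisect:
  x_lo=-2.4531 |R|=1.5557  x_hi=-0.3092 |R|=0.7386
  mid=-1.38112 |R|=0.57263 →hi
  mid=-1.91709 |R|=0.92053 →hi
  mid=-2.18508 |R|=1.20221 →lo
  mid=-2.05109 |R|=1.05239 →lo
  mid=-1.98409 |R|=0.98422 →hi
  mid=-2.01759 |R|=1.01774 →lo
  mid=-2.00084 |R|=1.00084 →lo
  ...
  [-2.00005,-1.99992] ⇒ x*=-2.0000
Interval (-2.0000, 0).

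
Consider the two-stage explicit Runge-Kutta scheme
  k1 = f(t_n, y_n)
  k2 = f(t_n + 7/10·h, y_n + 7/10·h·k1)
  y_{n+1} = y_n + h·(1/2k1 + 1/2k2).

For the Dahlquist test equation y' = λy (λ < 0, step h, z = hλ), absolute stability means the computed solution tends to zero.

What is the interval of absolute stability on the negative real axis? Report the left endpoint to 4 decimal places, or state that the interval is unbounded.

(-2.8571, 0).

With y'=λy (z=hλ):
  k1=λy_n ⇒ h·k1=z·y_n;  k2=λ(1+7/10z)y_n ⇒ h·k2=z(1+7/10z)y_n
  y_{n+1}/y_n = 1 + 1/2z + 1/2z(1+7/10z) = 1 + z + 7/20z²
  so R(z) = 1 + z + 7/20z².

Find x<0 with |R(x)|<1.
x=-0.92: |R|=0.3762
R=1: x+7/20x²=0 ⇒ x=−20/7=-2.8571; min R=1−1/(4·7/20)=0.2857>−1
Confirm numerically:
  x=-2.821: |R|=0.96431 <1
  x=-2.746: |R|=0.89318 <1
  x=-1.982: |R|=0.39291 <1
  x=-1.333: |R|=0.28891 <1
  x=-3.117: |R|=1.28349 >1
  x=-3.026: |R|=1.17884 >1
Interval (-2.8571, 0).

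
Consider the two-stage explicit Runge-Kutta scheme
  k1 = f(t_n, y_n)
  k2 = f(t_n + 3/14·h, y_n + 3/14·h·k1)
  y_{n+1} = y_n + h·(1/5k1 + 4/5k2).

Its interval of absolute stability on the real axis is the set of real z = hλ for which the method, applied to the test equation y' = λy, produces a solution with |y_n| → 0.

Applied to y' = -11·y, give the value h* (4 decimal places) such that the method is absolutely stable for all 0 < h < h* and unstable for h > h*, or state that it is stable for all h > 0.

Test eqn y'=λy, z=hλ:
  k1=λy_n ⇒ h·k1=z·y_n;  k2=λ(1+3/14z)y_n ⇒ h·k2=z(1+3/14z)y_n
  y_{n+1}/y_n = 1 + 1/5z + 4/5z(1+3/14z) = 1 + z + 6/35z²
  so R(z) = 1 + z + 6/35z².

Need |R(x)|<1, x<0.
x=-0.65: |R|=0.4224
R=1: x+6/35x²=0 ⇒ x=−35/6=-5.8333; min R=1−1/(4·6/35)=-0.4583>−1
Confirm numerically:
  x=-5.509: |R|=0.69370 <1
  x=-5.032: |R|=0.30875 <1
  x=-3.145: |R|=0.44940 <1
  x=-2.577: |R|=0.43856 <1
  x=-6.370: |R|=1.58604 >1
  x=-6.166: |R|=1.35164 >1
  x=-6.156: |R|=1.34051 >1
Stable set (-5.8333, 0).

(-5.8333,0); λ=-11 ⇒ h* = (35/6)/11 = 0.5303.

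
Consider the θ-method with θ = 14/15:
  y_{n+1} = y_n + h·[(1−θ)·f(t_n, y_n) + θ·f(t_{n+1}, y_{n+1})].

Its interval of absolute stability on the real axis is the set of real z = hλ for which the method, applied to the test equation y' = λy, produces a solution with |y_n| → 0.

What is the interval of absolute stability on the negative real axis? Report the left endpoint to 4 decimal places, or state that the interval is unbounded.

unbounded; (−∞, 0).

Set f=λy, z=hλ:
  y_{n+1} = y_n + z·[1/15·y_n + 14/15·y_{n+1}] ⇒ (1 − 14/15z)y_{n+1} = (1 + 1/15z)y_n
  Hence R(z) = (1 + 1/15z)/(1 − 14/15z).

Need |R(x)|<1, x<0.
x=-1.7: |R|=0.3428
x=-2: |R|=0.3023
x=-10: |R|=0.0323
x=-100: |R|=0.0601
θ=14/15≥1/2 ⇒ |1+1/15x|<|1−14/15x| ∀x<0 ⇒ unbounded interval.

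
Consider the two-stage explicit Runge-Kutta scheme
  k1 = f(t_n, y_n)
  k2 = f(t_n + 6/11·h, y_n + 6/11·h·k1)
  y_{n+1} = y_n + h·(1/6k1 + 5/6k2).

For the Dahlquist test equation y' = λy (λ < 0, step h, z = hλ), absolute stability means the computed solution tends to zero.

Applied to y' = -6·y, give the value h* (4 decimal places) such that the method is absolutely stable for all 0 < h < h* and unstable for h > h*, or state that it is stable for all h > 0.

(-2.2000,0); λ=-6 ⇒ h* = (11/5)/6 = 0.3667.

With y'=λy (z=hλ):
  k1=λy_n ⇒ h·k1=z·y_n;  k2=λ(1+6/11z)y_n ⇒ h·k2=z(1+6/11z)y_n
  y_{n+1}/y_n = 1 + 1/6z + 5/6z(1+6/11z) = 1 + z + 5/11z²
  so R(z) = 1 + z + 5/11z².

Find x<0 with |R(x)|<1.
x=-0.57: |R|=0.5777
R=1: x+5/11x²=0 ⇒ x=−11/5=-2.2000; min R=1−1/(4·5/11)=0.4500>−1
Confirm numerically:
  x=-2.170: |R|=0.97041 <1
  x=-2.159: |R|=0.95976 <1
  x=-1.585: |R|=0.55692 <1
  x=-1.336: |R|=0.47532 <1
  x=-2.519: |R|=1.36526 >1
  x=-2.385: |R|=1.20056 >1
Stable set (-2.2000, 0).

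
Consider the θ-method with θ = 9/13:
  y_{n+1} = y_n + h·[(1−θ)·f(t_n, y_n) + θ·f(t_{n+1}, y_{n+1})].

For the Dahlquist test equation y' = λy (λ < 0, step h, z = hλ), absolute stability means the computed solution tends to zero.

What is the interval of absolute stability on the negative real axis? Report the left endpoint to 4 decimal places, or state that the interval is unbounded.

interval (−∞, 0).

Test eqn y'=λy, z=hλ:
  y_{n+1} = y_n + z·[4/13·y_n + 9/13·y_{n+1}] ⇒ (1 − 9/13z)y_{n+1} = (1 + 4/13z)y_n
  so R(z) = (1 + 4/13z)/(1 − 9/13z).

Need |R(x)|<1, x<0.
x=-0.98: |R|=0.4161
x=-2: |R|=0.1613
x=-10: |R|=0.2621
x=-100: |R|=0.4239
θ=9/13≥1/2 ⇒ |1+4/13x|<|1−9/13x| ∀x<0 ⇒ interval (−∞,0).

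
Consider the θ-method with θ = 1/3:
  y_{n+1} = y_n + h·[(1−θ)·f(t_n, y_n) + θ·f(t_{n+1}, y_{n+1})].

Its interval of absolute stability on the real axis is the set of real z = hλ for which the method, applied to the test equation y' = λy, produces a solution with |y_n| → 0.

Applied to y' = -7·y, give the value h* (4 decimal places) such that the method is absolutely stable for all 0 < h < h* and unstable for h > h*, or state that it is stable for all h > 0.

(-6.0000,0); λ=-7 ⇒ h* = (6)/7 = 0.8571.

Set f=λy, z=hλ:
  y_{n+1} = y_n + z·[2/3·y_n + 1/3·y_{n+1}] ⇒ (1 − 1/3z)y_{n+1} = (1 + 2/3z)y_n
  Hence R(z) = (1 + 2/3z)/(1 − 1/3z).

Find x<0 with |R(x)|<1.
x=-1.07: |R|=0.2113
R=−1: 1+2/3x = −1+1/3x ⇒ -1/3x=2 ⇒ x=2/(-1/3)=-6.0000
Confirm numerically:
  x=-5.591: |R|=0.95239 <1
  x=-3.237: |R|=0.55700 <1
  x=-2.925: |R|=0.48101 <1
  x=-2.558: |R|=0.38071 <1
  x=-6.554: |R|=1.05799 >1
  x=-6.412: |R|=1.04377 >1
So |R|<1 on (-6.0000, 0).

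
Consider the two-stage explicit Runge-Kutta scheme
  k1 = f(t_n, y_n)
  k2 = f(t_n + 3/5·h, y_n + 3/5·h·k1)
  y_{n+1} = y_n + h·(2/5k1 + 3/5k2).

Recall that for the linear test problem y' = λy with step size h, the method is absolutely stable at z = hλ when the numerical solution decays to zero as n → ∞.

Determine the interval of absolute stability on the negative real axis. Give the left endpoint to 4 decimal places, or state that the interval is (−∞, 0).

On y'=λy, z=hλ:
  k1=λy_n ⇒ h·k1=z·y_n;  k2=λ(1+3/5z)y_n ⇒ h·k2=z(1+3/5z)y_n
  y_{n+1}/y_n = 1 + 2/5z + 3/5z(1+3/5z) = 1 + z + 9/25z²
  R(z) = 1 + z + 9/25z².

Solve |R(x)|<1 on ℝ⁻.
x=-0.97: |R|=0.3687
R=1: x+9/25x²=0 ⇒ x=−25/9=-2.7778; min R=1−1/(4·9/25)=0.3056>−1
Confirm numerically:
  x=-2.511: |R|=0.75884 <1
  x=-2.372: |R|=0.65350 <1
  x=-1.250: |R|=0.31250 <1
  x=-1.222: |R|=0.31558 <1
  x=-3.301: |R|=1.62178 >1
  x=-3.029: |R|=1.27394 >1
  x=-2.996: |R|=1.23537 >1
So |R|<1 on (-2.7778, 0).

(-2.7778, 0).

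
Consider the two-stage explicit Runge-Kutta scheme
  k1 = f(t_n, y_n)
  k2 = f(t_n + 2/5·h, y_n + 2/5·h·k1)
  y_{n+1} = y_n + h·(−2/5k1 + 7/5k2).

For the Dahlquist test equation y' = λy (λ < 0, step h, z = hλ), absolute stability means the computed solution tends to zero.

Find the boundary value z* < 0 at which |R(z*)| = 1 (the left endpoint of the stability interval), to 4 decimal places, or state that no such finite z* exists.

left endpoint -1.7857.

On y'=λy, z=hλ:
  k1=λy_n ⇒ h·k1=z·y_n;  k2=λ(1+2/5z)y_n ⇒ h·k2=z(1+2/5z)y_n
  y_{n+1}/y_n = 1 − 2/5z + 7/5z(1+2/5z) = 1 + z + 14/25z²
  R(z) = 1 + z + 14/25z².

Find x<0 with |R(x)|<1.
x=-1.18: |R|=0.5997
R=1: x+14/25x²=0 ⇒ x=−25/14=-1.7857; min R=1−1/(4·14/25)=0.5536>−1
Confirm numerically:
  x=-1.635: |R|=0.86201 <1
  x=-1.352: |R|=0.67163 <1
  x=-0.797: |R|=0.55872 <1
  x=-2.331: |R|=1.71179 >1
  x=-2.067: |R|=1.32559 >1
  x=-1.829: |R|=1.04433 >1
Stable set (-1.7857, 0).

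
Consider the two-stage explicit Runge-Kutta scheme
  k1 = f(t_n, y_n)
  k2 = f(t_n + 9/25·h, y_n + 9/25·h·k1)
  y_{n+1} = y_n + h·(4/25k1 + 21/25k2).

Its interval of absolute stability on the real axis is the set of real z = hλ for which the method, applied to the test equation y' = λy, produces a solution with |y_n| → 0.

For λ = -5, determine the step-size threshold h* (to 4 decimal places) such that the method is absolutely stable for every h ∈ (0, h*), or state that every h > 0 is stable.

(-3.3069,0); λ=-5 ⇒ h* = (625/189)/5 = 0.6614.

Set f=λy, z=hλ:
  k1=λy_n ⇒ h·k1=z·y_n;  k2=λ(1+9/25z)y_n ⇒ h·k2=z(1+9/25z)y_n
  y_{n+1}/y_n = 1 + 4/25z + 21/25z(1+9/25z) = 1 + z + 189/625z²
  Hence R(z) = 1 + z + 189/625z².

Need |R(x)|<1, x<0.
x=-0.66: |R|=0.4717
R=1: x+189/625x²=0 ⇒ x=−625/189=-3.3069; min R=1−1/(4·189/625)=0.1733>−1
Confirm numerically:
  x=-3.111: |R|=0.81572 <1
  x=-2.596: |R|=0.44194 <1
  x=-1.999: |R|=0.20939 <1
  x=-1.838: |R|=0.18358 <1
  x=-3.361: |R|=1.05501 >1
  x=-3.346: |R|=1.03958 >1
Stable set (-3.3069, 0).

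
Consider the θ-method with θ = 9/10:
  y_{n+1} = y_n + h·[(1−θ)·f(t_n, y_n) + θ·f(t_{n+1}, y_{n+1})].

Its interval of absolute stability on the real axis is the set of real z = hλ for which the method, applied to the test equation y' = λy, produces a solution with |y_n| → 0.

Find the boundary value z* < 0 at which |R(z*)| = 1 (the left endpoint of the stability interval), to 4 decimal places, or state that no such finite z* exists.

interval (−∞, 0).

Test eqn y'=λy, z=hλ:
  y_{n+1} = y_n + z·[1/10·y_n + 9/10·y_{n+1}] ⇒ (1 − 9/10z)y_{n+1} = (1 + 1/10z)y_n
  R(z) = (1 + 1/10z)/(1 − 9/10z).

Solve |R(x)|<1 on ℝ⁻.
x=-0.6: |R|=0.6104
x=-2: |R|=0.2857
x=-10: |R|=0.0000
x=-100: |R|=0.0989
θ=9/10≥1/2 ⇒ |1+1/10x|<|1−9/10x| ∀x<0 ⇒ interval (−∞,0).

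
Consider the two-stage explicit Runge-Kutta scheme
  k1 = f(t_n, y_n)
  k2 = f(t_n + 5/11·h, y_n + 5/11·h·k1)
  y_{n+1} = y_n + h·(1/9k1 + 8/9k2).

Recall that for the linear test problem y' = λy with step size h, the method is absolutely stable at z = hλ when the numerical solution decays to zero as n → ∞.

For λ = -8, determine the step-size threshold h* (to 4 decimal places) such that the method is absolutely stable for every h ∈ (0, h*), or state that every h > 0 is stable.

(-2.4750,0); λ=-8 ⇒ h* = (99/40)/8 = 0.3094.

On y'=λy, z=hλ:
  k1=λy_n ⇒ h·k1=z·y_n;  k2=λ(1+5/11z)y_n ⇒ h·k2=z(1+5/11z)y_n
  y_{n+1}/y_n = 1 + 1/9z + 8/9z(1+5/11z) = 1 + z + 40/99z²
  ⇒ R(z) = 1 + z + 40/99z².

Find x<0 with |R(x)|<1.
x=-0.77: |R|=0.4696
R=1: x+40/99x²=0 ⇒ x=−99/40=-2.4750; min R=1−1/(4·40/99)=0.3812>−1
Confirm numerically:
  x=-2.300: |R|=0.83737 <1
  x=-2.167: |R|=0.73033 <1
  x=-1.643: |R|=0.44769 <1
  x=-3.058: |R|=1.72033 >1
  x=-2.731: |R|=1.28248 >1
  x=-2.616: |R|=1.14903 >1
So |R|<1 on (-2.4750, 0).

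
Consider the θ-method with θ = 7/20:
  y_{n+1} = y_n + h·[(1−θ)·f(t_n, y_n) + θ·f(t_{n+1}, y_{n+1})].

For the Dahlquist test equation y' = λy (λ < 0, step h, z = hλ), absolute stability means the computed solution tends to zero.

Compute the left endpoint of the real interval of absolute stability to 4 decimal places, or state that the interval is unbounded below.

z* = -6.6667.

On y'=λy, z=hλ:
  y_{n+1} = y_n + z·[13/20·y_n + 7/20·y_{n+1}] ⇒ (1 − 7/20z)y_{n+1} = (1 + 13/20z)y_n
  Hence R(z) = (1 + 13/20z)/(1 − 7/20z).

Find x<0 with |R(x)|<1.
x=-0.4: |R|=0.6491
R=−1: 1+13/20x = −1+7/20x ⇒ -3/10x=2 ⇒ x=2/(-3/10)=-6.6667
Confirm numerically:
  x=-5.905: |R|=0.92549 <1
  x=-5.800: |R|=0.91419 <1
  x=-4.680: |R|=0.77407 <1
  x=-3.469: |R|=0.56674 <1
  x=-6.952: |R|=1.02493 >1
  x=-6.948: |R|=1.02459 >1
  x=-6.877: |R|=1.01852 >1
Interval (-6.6667, 0).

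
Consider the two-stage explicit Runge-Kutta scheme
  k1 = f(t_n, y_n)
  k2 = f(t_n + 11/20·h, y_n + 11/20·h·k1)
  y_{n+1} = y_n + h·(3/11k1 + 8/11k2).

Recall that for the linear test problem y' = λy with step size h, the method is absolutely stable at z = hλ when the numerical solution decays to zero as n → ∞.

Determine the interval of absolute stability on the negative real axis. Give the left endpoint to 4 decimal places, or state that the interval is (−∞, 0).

Test eqn y'=λy, z=hλ:
  k1=λy_n ⇒ h·k1=z·y_n;  k2=λ(1+11/20z)y_n ⇒ h·k2=z(1+11/20z)y_n
  y_{n+1}/y_n = 1 + 3/11z + 8/11z(1+11/20z) = 1 + z + 2/5z²
  so R(z) = 1 + z + 2/5z².

Boundary: |R(x)|=1, x<0.
x=-1.15: |R|=0.3790
R=1: x+2/5x²=0 ⇒ x=−5/2=-2.5000; min R=1−1/(4·2/5)=0.3750>−1
Confirm numerically:
  x=-1.685: |R|=0.45069 <1
  x=-1.391: |R|=0.38295 <1
  x=-1.218: |R|=0.37541 <1
  x=-1.163: |R|=0.37803 <1
  x=-3.027: |R|=1.63809 >1
  x=-2.997: |R|=1.59580 >1
  x=-2.717: |R|=1.23584 >1
So |R|<1 on (-2.5000, 0).

z∈(-2.5000,0).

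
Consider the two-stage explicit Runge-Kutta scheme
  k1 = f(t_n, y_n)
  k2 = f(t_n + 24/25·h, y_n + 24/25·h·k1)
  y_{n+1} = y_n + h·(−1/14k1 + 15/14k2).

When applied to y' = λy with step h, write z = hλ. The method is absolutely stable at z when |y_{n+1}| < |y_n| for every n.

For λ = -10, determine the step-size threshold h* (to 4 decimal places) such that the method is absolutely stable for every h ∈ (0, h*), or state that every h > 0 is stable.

(-0.9722,0); λ=-10 ⇒ h* = (35/36)/10 = 0.0972.

With y'=λy (z=hλ):
  k1=λy_n ⇒ h·k1=z·y_n;  k2=λ(1+24/25z)y_n ⇒ h·k2=z(1+24/25z)y_n
  y_{n+1}/y_n = 1 − 1/14z + 15/14z(1+24/25z) = 1 + z + 36/35z²
  so R(z) = 1 + z + 36/35z².

Boundary: |R(x)|=1, x<0.
x=-0.88: |R|=0.9165
R=1: x+36/35x²=0 ⇒ x=−35/36=-0.9722; min R=1−1/(4·36/35)=0.7569>−1
Confirm numerically:
  x=-0.791: |R|=0.85256 <1
  x=-0.502: |R|=0.75720 <1
  x=-0.432: |R|=0.75996 <1
  x=-1.193: |R|=1.27091 >1
  x=-1.151: |R|=1.21165 >1
Stable set (-0.9722, 0).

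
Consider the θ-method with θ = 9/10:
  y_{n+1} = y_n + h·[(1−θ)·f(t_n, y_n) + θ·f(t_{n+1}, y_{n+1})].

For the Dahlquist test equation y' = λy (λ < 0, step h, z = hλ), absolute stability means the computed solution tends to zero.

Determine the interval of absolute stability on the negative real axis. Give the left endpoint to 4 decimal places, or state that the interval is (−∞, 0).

interval (−∞, 0).

Set f=λy, z=hλ:
  y_{n+1} = y_n + z·[1/10·y_n + 9/10·y_{n+1}] ⇒ (1 − 9/10z)y_{n+1} = (1 + 1/10z)y_n
  so R(z) = (1 + 1/10z)/(1 − 9/10z).

Solve |R(x)|<1 on ℝ⁻.
x=-0.34: |R|=0.7397
x=-2: |R|=0.2857
x=-10: |R|=0.0000
x=-100: |R|=0.0989
θ=9/10≥1/2 ⇒ |1+1/10x|<|1−9/10x| ∀x<0 ⇒ interval (−∞,0).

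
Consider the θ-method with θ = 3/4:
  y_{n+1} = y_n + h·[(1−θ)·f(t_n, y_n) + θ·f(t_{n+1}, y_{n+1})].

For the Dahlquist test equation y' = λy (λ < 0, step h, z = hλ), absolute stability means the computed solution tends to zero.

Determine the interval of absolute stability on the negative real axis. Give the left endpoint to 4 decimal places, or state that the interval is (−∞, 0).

With y'=λy (z=hλ):
  y_{n+1} = y_n + z·[1/4·y_n + 3/4·y_{n+1}] ⇒ (1 − 3/4z)y_{n+1} = (1 + 1/4z)y_n
  R(z) = (1 + 1/4z)/(1 − 3/4z).

Solve |R(x)|<1 on ℝ⁻.
x=-1.04: |R|=0.4157
x=-2: |R|=0.2000
x=-10: |R|=0.1765
x=-100: |R|=0.3158
θ=3/4≥1/2 ⇒ |1+1/4x|<|1−3/4x| ∀x<0 ⇒ stable on all of ℝ⁻.

interval (−∞, 0).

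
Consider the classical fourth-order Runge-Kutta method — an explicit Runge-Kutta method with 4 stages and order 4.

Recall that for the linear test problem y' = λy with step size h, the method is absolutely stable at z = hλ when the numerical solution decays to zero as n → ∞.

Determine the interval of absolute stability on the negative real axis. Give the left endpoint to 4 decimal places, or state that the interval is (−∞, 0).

z∈(-2.7853,0).

On y'=λy, z=hλ:
  order 4, 4-stage ⇒ R(z)=1+z+z^2/2+z^3/6+z^4/24
  (e.g. R(-0.84)=0.43476, |R|=0.43476)

Find x<0 with |R(x)|<1.
x=-0.84: |R|=0.4348
|R(-2.59)|=0.7433 |R(-1.58)|=0.2705 |R(-0.96)|=0.3887
Bisect:
  x_lo=-3.6014 |R|=3.1077  x_hi=-0.1622 |R|=0.8502
  mid=-1.88180 |R|=0.30065 →hi
  mid=-2.74158 |R|=0.93606 →hi
  mid=-3.17146 |R|=1.75639 →lo
  mid=-2.95652 |R|=1.29038 →lo
  mid=-2.84905 |R|=1.10045 →lo
  mid=-2.79531 |R|=1.01521 →lo
  mid=-2.76844 |R|=0.97489 →hi
  mid=-2.78188 |R|=0.99486 →hi
  mid=-2.78859 |R|=1.00499 →lo
  mid=-2.78524 |R|=0.99991 →hi
  ...
  [-2.78545,-2.78524] ⇒ x*=-2.7853
Interval (-2.7853, 0).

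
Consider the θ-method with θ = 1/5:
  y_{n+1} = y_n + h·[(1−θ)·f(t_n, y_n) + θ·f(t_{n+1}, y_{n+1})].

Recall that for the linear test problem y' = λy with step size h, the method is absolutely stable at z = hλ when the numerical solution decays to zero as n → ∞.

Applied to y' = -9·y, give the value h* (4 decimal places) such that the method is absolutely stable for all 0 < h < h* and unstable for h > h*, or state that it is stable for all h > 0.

Test eqn y'=λy, z=hλ:
  y_{n+1} = y_n + z·[4/5·y_n + 1/5·y_{n+1}] ⇒ (1 − 1/5z)y_{n+1} = (1 + 4/5z)y_n
  so R(z) = (1 + 4/5z)/(1 − 1/5z).

Solve |R(x)|<1 on ℝ⁻.
x=-0.47: |R|=0.5704
R=−1: 1+4/5x = −1+1/5x ⇒ -3/5x=2 ⇒ x=2/(-3/5)=-3.3333
Confirm numerically:
  x=-2.487: |R|=0.66088 <1
  x=-2.127: |R|=0.49221 <1
  x=-1.375: |R|=0.07843 <1
  x=-3.698: |R|=1.12578 >1
  x=-3.663: |R|=1.11416 >1
  x=-3.661: |R|=1.11350 >1
Interval (-3.3333, 0).

(-3.3333,0); λ=-9 ⇒ h* = (10/3)/9 = 0.3704.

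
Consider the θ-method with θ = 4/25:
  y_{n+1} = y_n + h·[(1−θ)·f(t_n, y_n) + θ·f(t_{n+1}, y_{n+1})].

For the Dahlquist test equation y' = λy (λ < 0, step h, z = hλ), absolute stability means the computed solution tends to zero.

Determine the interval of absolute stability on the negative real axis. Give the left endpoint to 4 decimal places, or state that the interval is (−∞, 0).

(-2.9412, 0).

On y'=λy, z=hλ:
  y_{n+1} = y_n + z·[21/25·y_n + 4/25·y_{n+1}] ⇒ (1 − 4/25z)y_{n+1} = (1 + 21/25z)y_n
  ⇒ R(z) = (1 + 21/25z)/(1 − 4/25z).

Boundary: |R(x)|=1, x<0.
x=-1.75: |R|=0.3672
R=−1: 1+21/25x = −1+4/25x ⇒ -17/25x=2 ⇒ x=2/(-17/25)=-2.9412
Confirm numerically:
  x=-2.091: |R|=0.56681 <1
  x=-1.958: |R|=0.49092 <1
  x=-1.623: |R|=0.28842 <1
  x=-1.205: |R|=0.01023 <1
  x=-3.302: |R|=1.16054 >1
  x=-3.114: |R|=1.07844 >1
  x=-3.075: |R|=1.06099 >1
Stable set (-2.9412, 0).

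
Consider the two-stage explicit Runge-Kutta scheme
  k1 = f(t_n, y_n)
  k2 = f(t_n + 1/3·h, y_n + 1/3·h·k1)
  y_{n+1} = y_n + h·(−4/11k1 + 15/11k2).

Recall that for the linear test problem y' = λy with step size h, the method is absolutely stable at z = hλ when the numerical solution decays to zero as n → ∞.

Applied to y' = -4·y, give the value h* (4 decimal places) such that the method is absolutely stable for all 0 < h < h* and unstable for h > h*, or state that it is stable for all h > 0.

Set f=λy, z=hλ:
  k1=λy_n ⇒ h·k1=z·y_n;  k2=λ(1+1/3z)y_n ⇒ h·k2=z(1+1/3z)y_n
  y_{n+1}/y_n = 1 − 4/11z + 15/11z(1+1/3z) = 1 + z + 5/11z²
  ⇒ R(z) = 1 + z + 5/11z².

Boundary: |R(x)|=1, x<0.
x=-1.08: |R|=0.4502
R=1: x+5/11x²=0 ⇒ x=−11/5=-2.2000; min R=1−1/(4·5/11)=0.4500>−1
Confirm numerically:
  x=-2.148: |R|=0.94923 <1
  x=-1.771: |R|=0.65465 <1
  x=-1.734: |R|=0.63271 <1
  x=-1.306: |R|=0.46929 <1
  x=-2.732: |R|=1.66065 >1
  x=-2.482: |R|=1.31815 >1
  x=-2.226: |R|=1.02631 >1
Stable set (-2.2000, 0).

(-2.2000,0); λ=-4 ⇒ h* = (11/5)/4 = 0.5500.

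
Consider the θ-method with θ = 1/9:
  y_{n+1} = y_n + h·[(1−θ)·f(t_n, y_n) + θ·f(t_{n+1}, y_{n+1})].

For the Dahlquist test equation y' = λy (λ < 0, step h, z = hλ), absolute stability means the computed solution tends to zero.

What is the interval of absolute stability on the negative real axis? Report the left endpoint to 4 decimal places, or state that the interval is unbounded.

(-2.5714, 0).

Set f=λy, z=hλ:
  y_{n+1} = y_n + z·[8/9·y_n + 1/9·y_{n+1}] ⇒ (1 − 1/9z)y_{n+1} = (1 + 8/9z)y_n
  Hence R(z) = (1 + 8/9z)/(1 − 1/9z).

Boundary: |R(x)|=1, x<0.
x=-1.19: |R|=0.0510
R=−1: 1+8/9x = −1+1/9x ⇒ -7/9x=2 ⇒ x=2/(-7/9)=-2.5714
Confirm numerically:
  x=-2.362: |R|=0.87097 <1
  x=-1.626: |R|=0.37719 <1
  x=-1.088: |R|=0.02934 <1
  x=-2.806: |R|=1.13908 >1
  x=-2.716: |R|=1.08638 >1
Interval (-2.5714, 0).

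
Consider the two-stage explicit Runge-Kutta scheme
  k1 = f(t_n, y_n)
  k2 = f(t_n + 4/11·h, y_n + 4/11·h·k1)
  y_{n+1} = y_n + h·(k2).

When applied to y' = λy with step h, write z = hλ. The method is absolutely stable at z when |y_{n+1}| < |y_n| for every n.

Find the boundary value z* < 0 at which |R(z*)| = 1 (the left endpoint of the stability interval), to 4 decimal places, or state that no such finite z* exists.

left endpoint -2.7500.

On y'=λy, z=hλ:
  k1=λy_n ⇒ h·k1=z·y_n;  k2=λ(1+4/11z)y_n ⇒ h·k2=z(1+4/11z)y_n
  y_{n+1}/y_n = 1 + z(1+4/11z) = 1 + z + 4/11z²
  ⇒ R(z) = 1 + z + 4/11z².

Need |R(x)|<1, x<0.
x=-1.51: |R|=0.3191
R=1: x+4/11x²=0 ⇒ x=−11/4=-2.7500; min R=1−1/(4·4/11)=0.3125>−1
Confirm numerically:
  x=-2.306: |R|=0.62769 <1
  x=-1.655: |R|=0.34101 <1
  x=-1.449: |R|=0.31449 <1
  x=-1.364: |R|=0.31254 <1
  x=-3.256: |R|=1.59910 >1
  x=-3.107: |R|=1.40335 >1
  x=-2.856: |R|=1.11009 >1
Stable set (-2.7500, 0).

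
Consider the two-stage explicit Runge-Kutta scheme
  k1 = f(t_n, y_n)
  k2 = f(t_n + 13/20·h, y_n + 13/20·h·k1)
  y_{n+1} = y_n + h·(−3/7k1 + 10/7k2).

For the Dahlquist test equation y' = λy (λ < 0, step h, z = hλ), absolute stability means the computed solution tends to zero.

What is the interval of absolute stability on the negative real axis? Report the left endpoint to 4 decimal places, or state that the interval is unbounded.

With y'=λy (z=hλ):
  k1=λy_n ⇒ h·k1=z·y_n;  k2=λ(1+13/20z)y_n ⇒ h·k2=z(1+13/20z)y_n
  y_{n+1}/y_n = 1 − 3/7z + 10/7z(1+13/20z) = 1 + z + 13/14z²
  Hence R(z) = 1 + z + 13/14z².

Find x<0 with |R(x)|<1.
x=-1.33: |R|=1.3126
R=1: x+13/14x²=0 ⇒ x=−14/13=-1.0769; min R=1−1/(4·13/14)=0.7308>−1
Confirm numerically:
  x=-0.904: |R|=0.85484 <1
  x=-0.833: |R|=0.81133 <1
  x=-0.807: |R|=0.79773 <1
  x=-0.670: |R|=0.74684 <1
  x=-1.554: |R|=1.68842 >1
  x=-1.280: |R|=1.24137 >1
  x=-1.213: |R|=1.15327 >1
So |R|<1 on (-1.0769, 0).

z∈(-1.0769,0).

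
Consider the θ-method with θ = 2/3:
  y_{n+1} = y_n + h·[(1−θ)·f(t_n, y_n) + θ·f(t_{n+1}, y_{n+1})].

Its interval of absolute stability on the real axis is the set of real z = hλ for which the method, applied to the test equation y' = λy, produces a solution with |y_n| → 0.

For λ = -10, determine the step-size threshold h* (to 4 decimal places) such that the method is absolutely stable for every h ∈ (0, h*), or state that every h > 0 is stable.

Set f=λy, z=hλ:
  y_{n+1} = y_n + z·[1/3·y_n + 2/3·y_{n+1}] ⇒ (1 − 2/3z)y_{n+1} = (1 + 1/3z)y_n
  ⇒ R(z) = (1 + 1/3z)/(1 − 2/3z).

Find x<0 with |R(x)|<1.
x=-1.45: |R|=0.2627
x=-2: |R|=0.1429
x=-10: |R|=0.3043
x=-100: |R|=0.4778
θ=2/3≥1/2 ⇒ |1+1/3x|<|1−2/3x| ∀x<0 ⇒ stable on all of ℝ⁻.

(−∞, 0) — no finite endpoint. Any h>0 works for λ=-10.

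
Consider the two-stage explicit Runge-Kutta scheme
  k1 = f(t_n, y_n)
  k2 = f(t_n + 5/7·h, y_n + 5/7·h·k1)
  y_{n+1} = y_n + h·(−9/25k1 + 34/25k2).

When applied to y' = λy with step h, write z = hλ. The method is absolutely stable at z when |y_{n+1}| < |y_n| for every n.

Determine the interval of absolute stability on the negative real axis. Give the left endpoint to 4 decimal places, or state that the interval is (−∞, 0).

(-1.0294, 0).

Set f=λy, z=hλ:
  k1=λy_n ⇒ h·k1=z·y_n;  k2=λ(1+5/7z)y_n ⇒ h·k2=z(1+5/7z)y_n
  y_{n+1}/y_n = 1 − 9/25z + 34/25z(1+5/7z) = 1 + z + 34/35z²
  R(z) = 1 + z + 34/35z².

Need |R(x)|<1, x<0.
x=-1.37: |R|=1.4533
R=1: x+34/35x²=0 ⇒ x=−35/34=-1.0294; min R=1−1/(4·34/35)=0.7426>−1
Confirm numerically:
  x=-0.867: |R|=0.86321 <1
  x=-0.723: |R|=0.78479 <1
  x=-0.584: |R|=0.74731 <1
  x=-0.575: |R|=0.74618 <1
  x=-1.480: |R|=1.64782 >1
  x=-1.179: |R|=1.17133 >1
Interval (-1.0294, 0).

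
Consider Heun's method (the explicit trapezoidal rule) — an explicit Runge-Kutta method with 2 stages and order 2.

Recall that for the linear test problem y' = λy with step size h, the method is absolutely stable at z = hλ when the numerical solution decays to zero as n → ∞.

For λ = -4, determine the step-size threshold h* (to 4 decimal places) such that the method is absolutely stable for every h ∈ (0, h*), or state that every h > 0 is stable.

(-2.0000,0); λ=-4 ⇒ h* = 0.5000.

With y'=λy (z=hλ):
  order 2, 2-stage ⇒ R(z)=1+z+z^2/2
  (e.g. R(-0.51)=0.62005, |R|=0.62005)

Find x<0 with |R(x)|<1.
x=-0.51: |R|=0.6200
|R(-1.56)|=0.6568 |R(-0.81)|=0.5181 |R(-0.8)|=0.5200
Bisect:
  x_lo=-2.6387 |R|=1.8427  x_hi=-0.2326 |R|=0.7944
  mid=-1.43566 |R|=0.59490 →hi
  mid=-2.03719 |R|=1.03788 →lo
  mid=-1.73642 |R|=0.77116 →hi
  mid=-1.88680 |R|=0.89321 →hi
  mid=-1.96200 |R|=0.96272 →hi
  mid=-1.99959 |R|=0.99959 →hi
  mid=-2.01839 |R|=1.01856 →lo
  mid=-2.00899 |R|=1.00903 →lo
  mid=-2.00429 |R|=1.00430 →lo
  ...
  [-2.00003,-1.99988] ⇒ x*=-2.0000
So |R|<1 on (-2.0000, 0).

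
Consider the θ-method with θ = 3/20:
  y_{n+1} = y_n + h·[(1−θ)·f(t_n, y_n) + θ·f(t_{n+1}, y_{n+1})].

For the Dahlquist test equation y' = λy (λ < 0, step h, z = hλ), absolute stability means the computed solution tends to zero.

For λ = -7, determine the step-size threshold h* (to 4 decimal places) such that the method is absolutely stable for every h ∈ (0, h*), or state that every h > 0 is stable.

(-2.8571,0); λ=-7 ⇒ h* = (20/7)/7 = 0.4082.

Test eqn y'=λy, z=hλ:
  y_{n+1} = y_n + z·[17/20·y_n + 3/20·y_{n+1}] ⇒ (1 − 3/20z)y_{n+1} = (1 + 17/20z)y_n
  Hence R(z) = (1 + 17/20z)/(1 − 3/20z).

Solve |R(x)|<1 on ℝ⁻.
x=-1.09: |R|=0.0632
R=−1: 1+17/20x = −1+3/20x ⇒ -7/10x=2 ⇒ x=2/(-7/10)=-2.8571
Confirm numerically:
  x=-2.596: |R|=0.86843 <1
  x=-2.260: |R|=0.68783 <1
  x=-1.694: |R|=0.35077 <1
  x=-3.180: |R|=1.15301 >1
  x=-3.064: |R|=1.09921 >1
  x=-2.905: |R|=1.02333 >1
So |R|<1 on (-2.8571, 0).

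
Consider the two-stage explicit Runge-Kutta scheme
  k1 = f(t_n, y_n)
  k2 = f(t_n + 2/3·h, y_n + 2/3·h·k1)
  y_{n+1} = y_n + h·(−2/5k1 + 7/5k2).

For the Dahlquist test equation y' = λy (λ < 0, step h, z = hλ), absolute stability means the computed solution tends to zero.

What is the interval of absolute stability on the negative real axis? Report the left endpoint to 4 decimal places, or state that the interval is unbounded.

With y'=λy (z=hλ):
  k1=λy_n ⇒ h·k1=z·y_n;  k2=λ(1+2/3z)y_n ⇒ h·k2=z(1+2/3z)y_n
  y_{n+1}/y_n = 1 − 2/5z + 7/5z(1+2/3z) = 1 + z + 14/15z²
  Hence R(z) = 1 + z + 14/15z².

Need |R(x)|<1, x<0.
x=-1.52: |R|=1.6364
R=1: x+14/15x²=0 ⇒ x=−15/14=-1.0714; min R=1−1/(4·14/15)=0.7321>−1
Confirm numerically:
  x=-0.975: |R|=0.91225 <1
  x=-0.848: |R|=0.82316 <1
  x=-0.762: |R|=0.77993 <1
  x=-0.628: |R|=0.74009 <1
  x=-1.466: |R|=1.53988 >1
  x=-1.269: |R|=1.23400 >1
So |R|<1 on (-1.0714, 0).

z∈(-1.0714,0).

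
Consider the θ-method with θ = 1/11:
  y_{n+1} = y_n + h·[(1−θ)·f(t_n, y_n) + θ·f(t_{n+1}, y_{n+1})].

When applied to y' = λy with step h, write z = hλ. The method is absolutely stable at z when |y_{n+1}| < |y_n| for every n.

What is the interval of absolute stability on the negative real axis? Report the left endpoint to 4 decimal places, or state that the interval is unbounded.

z∈(-2.4444,0).

On y'=λy, z=hλ:
  y_{n+1} = y_n + z·[10/11·y_n + 1/11·y_{n+1}] ⇒ (1 − 1/11z)y_{n+1} = (1 + 10/11z)y_n
  so R(z) = (1 + 10/11z)/(1 − 1/11z).

Find x<0 with |R(x)|<1.
x=-1.16: |R|=0.0493
R=−1: 1+10/11x = −1+1/11x ⇒ -9/11x=2 ⇒ x=2/(-9/11)=-2.4444
Confirm numerically:
  x=-1.577: |R|=0.37926 <1
  x=-1.405: |R|=0.24587 <1
  x=-1.052: |R|=0.03983 <1
  x=-2.777: |R|=1.21725 >1
  x=-2.769: |R|=1.21214 >1
Stable set (-2.4444, 0).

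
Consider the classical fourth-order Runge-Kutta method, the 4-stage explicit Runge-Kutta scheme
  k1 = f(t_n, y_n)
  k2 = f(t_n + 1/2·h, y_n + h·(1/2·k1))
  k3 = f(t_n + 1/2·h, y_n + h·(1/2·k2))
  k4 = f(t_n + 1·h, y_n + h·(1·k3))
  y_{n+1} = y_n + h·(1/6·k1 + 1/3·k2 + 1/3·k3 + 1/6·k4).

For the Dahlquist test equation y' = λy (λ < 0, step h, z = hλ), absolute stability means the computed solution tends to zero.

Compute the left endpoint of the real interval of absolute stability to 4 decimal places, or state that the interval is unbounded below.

z* = -2.7853.

With y'=λy (z=hλ):
  order 4, 4-stage ⇒ R(z)=1+z+z^2/2+z^3/6+z^4/24
  (e.g. R(-1.68)=0.27284, |R|=0.27284)

Boundary: |R(x)|=1, x<0.
x=-1.68: |R|=0.2728
|R(-3.17)|=1.7528 |R(-2.69)|=0.8656 |R(-0.64)|=0.5281
Bisect:
  x_lo=-3.4863 |R|=2.6839  x_hi=-0.0639 |R|=0.9381
  mid=-1.77511 |R|=0.28187 →hi
  mid=-2.63071 |R|=0.79088 →hi
  mid=-3.05852 |R|=1.49638 →lo
  mid=-2.84462 |R|=1.09318 →lo
  mid=-2.73766 |R|=0.93053 →hi
  mid=-2.79114 |R|=1.00885 →lo
  mid=-2.76440 |R|=0.96896 →hi
  mid=-2.77777 |R|=0.98872 →hi
  mid=-2.78446 |R|=0.99874 →hi
  mid=-2.78780 |R|=1.00378 →lo
  ...
  [-2.78550,-2.78529] ⇒ x*=-2.7853
So |R|<1 on (-2.7853, 0).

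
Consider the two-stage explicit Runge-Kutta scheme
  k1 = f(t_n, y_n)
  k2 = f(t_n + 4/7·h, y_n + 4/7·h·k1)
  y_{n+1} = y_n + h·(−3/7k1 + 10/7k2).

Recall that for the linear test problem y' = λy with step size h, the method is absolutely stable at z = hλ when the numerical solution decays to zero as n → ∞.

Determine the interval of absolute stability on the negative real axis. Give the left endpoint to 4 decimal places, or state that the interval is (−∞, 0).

(-1.2250, 0).

Set f=λy, z=hλ:
  k1=λy_n ⇒ h·k1=z·y_n;  k2=λ(1+4/7z)y_n ⇒ h·k2=z(1+4/7z)y_n
  y_{n+1}/y_n = 1 − 3/7z + 10/7z(1+4/7z) = 1 + z + 40/49z²
  ⇒ R(z) = 1 + z + 40/49z².

Need |R(x)|<1, x<0.
x=-1.66: |R|=1.5895
R=1: x+40/49x²=0 ⇒ x=−49/40=-1.2250; min R=1−1/(4·40/49)=0.6937>−1
Confirm numerically:
  x=-1.161: |R|=0.93934 <1
  x=-1.124: |R|=0.90733 <1
  x=-1.037: |R|=0.84085 <1
  x=-0.838: |R|=0.73526 <1
  x=-1.775: |R|=1.79694 >1
  x=-1.466: |R|=1.28841 >1
  x=-1.397: |R|=1.19615 >1
Interval (-1.2250, 0).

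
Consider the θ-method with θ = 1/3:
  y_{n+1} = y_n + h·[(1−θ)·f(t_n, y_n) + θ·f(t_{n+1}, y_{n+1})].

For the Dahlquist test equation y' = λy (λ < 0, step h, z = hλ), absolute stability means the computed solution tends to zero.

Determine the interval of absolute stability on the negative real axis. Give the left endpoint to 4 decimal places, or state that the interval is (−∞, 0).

On y'=λy, z=hλ:
  y_{n+1} = y_n + z·[2/3·y_n + 1/3·y_{n+1}] ⇒ (1 − 1/3z)y_{n+1} = (1 + 2/3z)y_n
  Hence R(z) = (1 + 2/3z)/(1 − 1/3z).

Find x<0 with |R(x)|<1.
x=-1.75: |R|=0.1053
R=−1: 1+2/3x = −1+1/3x ⇒ -1/3x=2 ⇒ x=2/(-1/3)=-6.0000
Confirm numerically:
  x=-4.471: |R|=0.79534 <1
  x=-4.098: |R|=0.73204 <1
  x=-3.032: |R|=0.50796 <1
  x=-2.408: |R|=0.33580 <1
  x=-6.386: |R|=1.04113 >1
  x=-6.360: |R|=1.03846 >1
  x=-6.046: |R|=1.00509 >1
Interval (-6.0000, 0).

z∈(-6.0000,0).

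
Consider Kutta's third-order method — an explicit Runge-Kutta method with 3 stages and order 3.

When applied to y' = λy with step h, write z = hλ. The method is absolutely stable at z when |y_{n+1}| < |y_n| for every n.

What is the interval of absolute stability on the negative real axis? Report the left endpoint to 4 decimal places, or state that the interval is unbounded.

On y'=λy, z=hλ:
  order 3, 3-stage ⇒ R(z)=1+z+z^2/2+z^3/6
  (e.g. R(-1.32)=0.16787, |R|=0.16787)

Need |R(x)|<1, x<0.
x=-1.32: |R|=0.1679
|R(-2.35)|=0.7517 |R(-1.26)|=0.2004 |R(-1.11)|=0.2781
Bisect:
  x_lo=-2.9995 |R|=1.9989  x_hi=-0.2508 |R|=0.7780
  mid=-1.62518 |R|=0.01999 →hi
  mid=-2.31236 |R|=0.69956 →hi
  mid=-2.65595 |R|=1.25146 →lo
  mid=-2.48416 |R|=0.95361 →hi
  mid=-2.57006 |R|=1.09675 →lo
  mid=-2.52711 |R|=1.02377 →lo
  mid=-2.50563 |R|=0.98834 →hi
  mid=-2.51637 |R|=1.00597 →lo
  mid=-2.51100 |R|=0.99714 →hi
  mid=-2.51369 |R|=1.00155 →lo
  ...
  [-2.51285,-2.51268] ⇒ x*=-2.5127
Interval (-2.5127, 0).

z∈(-2.5127,0).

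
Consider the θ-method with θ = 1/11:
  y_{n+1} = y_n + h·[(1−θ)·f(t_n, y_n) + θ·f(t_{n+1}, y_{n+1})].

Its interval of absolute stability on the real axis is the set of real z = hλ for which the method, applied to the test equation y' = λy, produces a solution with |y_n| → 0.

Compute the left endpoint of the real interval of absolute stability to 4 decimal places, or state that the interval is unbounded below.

On y'=λy, z=hλ:
  y_{n+1} = y_n + z·[10/11·y_n + 1/11·y_{n+1}] ⇒ (1 − 1/11z)y_{n+1} = (1 + 10/11z)y_n
  Hence R(z) = (1 + 10/11z)/(1 − 1/11z).

Solve |R(x)|<1 on ℝ⁻.
x=-1: |R|=0.0833
R=−1: 1+10/11x = −1+1/11x ⇒ -9/11x=2 ⇒ x=2/(-9/11)=-2.4444
Confirm numerically:
  x=-2.120: |R|=0.77744 <1
  x=-2.090: |R|=0.75630 <1
  x=-1.934: |R|=0.64481 <1
  x=-1.299: |R|=0.16180 <1
  x=-3.005: |R|=1.36023 >1
  x=-2.698: |R|=1.16659 >1
So |R|<1 on (-2.4444, 0).

z* = -2.4444.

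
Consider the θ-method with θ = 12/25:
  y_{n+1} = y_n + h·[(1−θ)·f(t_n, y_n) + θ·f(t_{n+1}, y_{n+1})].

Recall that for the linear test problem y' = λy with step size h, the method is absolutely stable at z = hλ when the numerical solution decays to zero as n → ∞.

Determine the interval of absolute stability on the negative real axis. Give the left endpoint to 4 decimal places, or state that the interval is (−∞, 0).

Set f=λy, z=hλ:
  y_{n+1} = y_n + z·[13/25·y_n + 12/25·y_{n+1}] ⇒ (1 − 12/25z)y_{n+1} = (1 + 13/25z)y_n
  R(z) = (1 + 13/25z)/(1 − 12/25z).

Need |R(x)|<1, x<0.
x=-0.88: |R|=0.3813
R=−1: 1+13/25x = −1+12/25x ⇒ -1/25x=2 ⇒ x=2/(-1/25)=-50.0000
Confirm numerically:
  x=-48.333: |R|=0.99724 <1
  x=-45.320: |R|=0.99177 <1
  x=-43.359: |R|=0.98782 <1
  x=-24.550: |R|=0.92037 <1
  x=-50.341: |R|=1.00054 >1
  x=-50.238: |R|=1.00038 >1
  x=-50.064: |R|=1.00010 >1
So |R|<1 on (-50.0000, 0).

z∈(-50.0000,0).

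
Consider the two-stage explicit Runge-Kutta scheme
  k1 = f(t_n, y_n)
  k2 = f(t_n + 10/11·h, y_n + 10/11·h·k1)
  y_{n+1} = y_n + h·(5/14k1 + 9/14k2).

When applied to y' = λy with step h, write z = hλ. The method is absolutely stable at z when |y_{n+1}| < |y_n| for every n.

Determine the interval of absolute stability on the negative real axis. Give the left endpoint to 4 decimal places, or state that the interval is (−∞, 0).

(-1.7111, 0).

Set f=λy, z=hλ:
  k1=λy_n ⇒ h·k1=z·y_n;  k2=λ(1+10/11z)y_n ⇒ h·k2=z(1+10/11z)y_n
  y_{n+1}/y_n = 1 + 5/14z + 9/14z(1+10/11z) = 1 + z + 45/77z²
  R(z) = 1 + z + 45/77z².

Boundary: |R(x)|=1, x<0.
x=-1.06: |R|=0.5966
R=1: x+45/77x²=0 ⇒ x=−77/45=-1.7111; min R=1−1/(4·45/77)=0.5722>−1
Confirm numerically:
  x=-1.438: |R|=0.77048 <1
  x=-1.325: |R|=0.70101 <1
  x=-1.059: |R|=0.59641 <1
  x=-2.249: |R|=1.70697 >1
  x=-1.917: |R|=1.23066 >1
Stable set (-1.7111, 0).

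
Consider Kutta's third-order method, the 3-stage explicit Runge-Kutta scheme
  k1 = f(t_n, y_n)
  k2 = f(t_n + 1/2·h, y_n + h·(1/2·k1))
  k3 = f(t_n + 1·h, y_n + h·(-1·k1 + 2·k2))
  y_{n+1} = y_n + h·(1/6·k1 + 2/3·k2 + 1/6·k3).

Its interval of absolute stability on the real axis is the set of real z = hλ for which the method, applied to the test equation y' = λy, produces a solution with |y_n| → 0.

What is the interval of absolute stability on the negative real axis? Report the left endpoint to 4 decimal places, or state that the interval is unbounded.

Set f=λy, z=hλ:
  order 3, 3-stage ⇒ R(z)=1+z+z^2/2+z^3/6
  (e.g. R(-0.92)=0.37342, |R|=0.37342)

Need |R(x)|<1, x<0.
x=-0.92: |R|=0.3734
|R(-2.37)|=0.7802 |R(-2.2)|=0.5547 |R(-0.7)|=0.4878
Bisect:
  x_lo=-3.1762 |R|=2.4724  x_hi=-0.3731 |R|=0.6879
  mid=-1.77461 |R|=0.13144 →hi
  mid=-2.47539 |R|=0.93962 →hi
  mid=-2.82578 |R|=1.59391 →lo
  mid=-2.65058 |R|=1.24144 →lo
  mid=-2.56299 |R|=1.08454 →lo
  mid=-2.51919 |R|=1.01062 →lo
  mid=-2.49729 |R|=0.97476 →hi
  mid=-2.50824 |R|=0.99260 →hi
  mid=-2.51371 |R|=1.00159 →lo
  mid=-2.51097 |R|=0.99709 →hi
  ...
  [-2.51286,-2.51269] ⇒ x*=-2.5127
So |R|<1 on (-2.5127, 0).

z∈(-2.5127,0).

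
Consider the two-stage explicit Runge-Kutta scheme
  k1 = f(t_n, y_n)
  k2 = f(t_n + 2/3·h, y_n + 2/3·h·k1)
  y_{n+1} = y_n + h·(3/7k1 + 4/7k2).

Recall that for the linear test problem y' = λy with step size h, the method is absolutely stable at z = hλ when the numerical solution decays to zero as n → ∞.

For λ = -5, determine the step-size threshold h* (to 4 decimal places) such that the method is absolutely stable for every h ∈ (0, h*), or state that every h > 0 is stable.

Set f=λy, z=hλ:
  k1=λy_n ⇒ h·k1=z·y_n;  k2=λ(1+2/3z)y_n ⇒ h·k2=z(1+2/3z)y_n
  y_{n+1}/y_n = 1 + 3/7z + 4/7z(1+2/3z) = 1 + z + 8/21z²
  so R(z) = 1 + z + 8/21z².

Boundary: |R(x)|=1, x<0.
x=-1: |R|=0.3810
R=1: x+8/21x²=0 ⇒ x=−21/8=-2.6250; min R=1−1/(4·8/21)=0.3438>−1
Confirm numerically:
  x=-2.235: |R|=0.66794 <1
  x=-1.963: |R|=0.50495 <1
  x=-1.404: |R|=0.34694 <1
  x=-3.219: |R|=1.72841 >1
  x=-3.207: |R|=1.71104 >1
  x=-2.961: |R|=1.37901 >1
So |R|<1 on (-2.6250, 0).

(-2.6250,0); λ=-5 ⇒ h* = (21/8)/5 = 0.5250.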